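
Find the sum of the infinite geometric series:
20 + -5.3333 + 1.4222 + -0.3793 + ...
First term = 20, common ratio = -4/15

For |r| < 1, S = a / (1 - r)
S = 20 / (1 - (-4/15))
S = 20 / (19/15)
S = 300/19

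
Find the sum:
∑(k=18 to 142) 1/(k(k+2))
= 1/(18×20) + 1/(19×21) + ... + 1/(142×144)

Partial fractions: 1/(k(k+2)) = (1/2)[1/k - 1/(k+2)]
Telescoping leaves the first two and last two terms:
= (1/2)[1/18 + 1/19 - 1/143 - 1/144]
= 36875/782496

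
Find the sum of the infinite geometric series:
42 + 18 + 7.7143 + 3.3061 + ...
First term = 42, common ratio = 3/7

For |r| < 1, S = a / (1 - r)
S = 42 / (1 - (3/7))
S = 42 / (4/7)
S = 147/2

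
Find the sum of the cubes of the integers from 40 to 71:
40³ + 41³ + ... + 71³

Use ∑_{k=1}^{n} k³ = [n(n+1)/2]², then subtract the first 39 terms.
∑_{k=1}^{71} k³ = [71×72/2]² = 2556² = 6533136
∑_{k=1}^{39} k³ = [39×40/2]² = 780² = 608400
∑_{k=40}^{71} k³ = 6533136 - 608400 = 5924736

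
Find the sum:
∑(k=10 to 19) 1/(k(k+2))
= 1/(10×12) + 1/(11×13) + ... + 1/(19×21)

Partial fractions: 1/(k(k+2)) = (1/2)[1/k - 1/(k+2)]
Telescoping leaves the first two and last two terms:
= (1/2)[1/10 + 1/11 - 1/20 - 1/21]
= 431/9240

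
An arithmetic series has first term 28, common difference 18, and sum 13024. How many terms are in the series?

Using S = n/2 × [2a + (n-1)d]
13024 = n/2 × [2(28) + (n-1)(18)]
13024 = n/2 × [56 + 18n - 18]
26048 = n × [38 + 18n]
18n² + (38)n - 26048 = 0
Discriminant: Δ = (38)² - 4(18)(-26048) = 1444 + 1875456 = 1876900
√Δ = 1370
n = [-(38) + √Δ] / (2·18) = (-38 + 1370) / 36 = 1332 / 36 = 37
(The negative root is discarded since n must be a positive integer.)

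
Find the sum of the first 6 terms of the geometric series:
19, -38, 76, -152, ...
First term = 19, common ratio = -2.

Sₙ = a(1 - rⁿ) / (1 - r)
S_6 = 19(1 - (-2)^6) / (1 - (-2))
S_6 = 19(1 - 64) / (3)
S_6 = -399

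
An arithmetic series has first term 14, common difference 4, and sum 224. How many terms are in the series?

Using S = n/2 × [2a + (n-1)d]
224 = n/2 × [2(14) + (n-1)(4)]
224 = n/2 × [28 + 4n - 4]
448 = n × [24 + 4n]
4n² + (24)n - 448 = 0
Discriminant: Δ = (24)² - 4(4)(-448) = 576 + 7168 = 7744
√Δ = 88
n = [-(24) + √Δ] / (2·4) = (-24 + 88) / 8 = 64 / 8 = 8
(The negative root is discarded since n must be a positive integer.)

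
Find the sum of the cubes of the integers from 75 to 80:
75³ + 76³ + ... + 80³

Use ∑_{k=1}^{n} k³ = [n(n+1)/2]², then subtract the first 74 terms.
∑_{k=1}^{80} k³ = [80×81/2]² = 3240² = 10497600
∑_{k=1}^{74} k³ = [74×75/2]² = 2775² = 7700625
∑_{k=75}^{80} k³ = 10497600 - 7700625 = 2796975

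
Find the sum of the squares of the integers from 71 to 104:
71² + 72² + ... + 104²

Use ∑_{k=1}^{n} k² = n(n+1)(2n+1)/6, then subtract the first 70 terms.
∑_{k=1}^{104} k² = 104×105×209/6 = 380380
∑_{k=1}^{70} k² = 70×71×141/6 = 116795
∑_{k=71}^{104} k² = 380380 - 116795 = 263585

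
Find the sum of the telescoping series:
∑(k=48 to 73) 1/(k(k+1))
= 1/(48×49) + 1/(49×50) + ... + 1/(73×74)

Partial fractions: 1/(k(k+1)) = 1/k - 1/(k+1)
The series telescopes:
= (1/48 - 1/49) + (1/49 - 1/50) + ... + (1/73 - 1/74)
= 1/48 - 1/74
= 13/1776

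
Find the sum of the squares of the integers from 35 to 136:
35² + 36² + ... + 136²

Use ∑_{k=1}^{n} k² = n(n+1)(2n+1)/6, then subtract the first 34 terms.
∑_{k=1}^{136} k² = 136×137×273/6 = 847756
∑_{k=1}^{34} k² = 34×35×69/6 = 13685
∑_{k=35}^{136} k² = 847756 - 13685 = 834071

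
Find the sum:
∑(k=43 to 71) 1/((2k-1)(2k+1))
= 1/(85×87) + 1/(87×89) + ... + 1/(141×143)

Partial fractions: 1/((2k-1)(2k+1)) = (1/2)[1/(2k-1) - 1/(2k+1)]
The series telescopes:
= (1/2)[1/85 - 1/143]
= 29/12155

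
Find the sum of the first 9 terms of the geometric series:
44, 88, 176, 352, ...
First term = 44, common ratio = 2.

Sₙ = a(1 - rⁿ) / (1 - r)
S_9 = 44(1 - 2^9) / (1 - 2)
S_9 = 44(1 - 512) / (-1)
S_9 = 22484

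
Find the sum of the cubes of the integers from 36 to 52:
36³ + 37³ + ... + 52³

Use ∑_{k=1}^{n} k³ = [n(n+1)/2]², then subtract the first 35 terms.
∑_{k=1}^{52} k³ = [52×53/2]² = 1378² = 1898884
∑_{k=1}^{35} k³ = [35×36/2]² = 630² = 396900
∑_{k=36}^{52} k³ = 1898884 - 396900 = 1501984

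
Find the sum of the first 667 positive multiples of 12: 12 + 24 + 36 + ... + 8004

Factor out 12: = 12(1 + 2 + ... + 667) = 12 × n(n+1)/2
= 12 × 667×668/2
= 12 × 222778
= 2673336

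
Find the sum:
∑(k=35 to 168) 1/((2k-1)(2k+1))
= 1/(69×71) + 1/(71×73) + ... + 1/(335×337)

Partial fractions: 1/((2k-1)(2k+1)) = (1/2)[1/(2k-1) - 1/(2k+1)]
The series telescopes:
= (1/2)[1/69 - 1/337]
= 134/23253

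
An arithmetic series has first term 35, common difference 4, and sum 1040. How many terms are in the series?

Using S = n/2 × [2a + (n-1)d]
1040 = n/2 × [2(35) + (n-1)(4)]
1040 = n/2 × [70 + 4n - 4]
2080 = n × [66 + 4n]
4n² + (66)n - 2080 = 0
Discriminant: Δ = (66)² - 4(4)(-2080) = 4356 + 33280 = 37636
√Δ = 194
n = [-(66) + √Δ] / (2·4) = (-66 + 194) / 8 = 128 / 8 = 16
(The negative root is discarded since n must be a positive integer.)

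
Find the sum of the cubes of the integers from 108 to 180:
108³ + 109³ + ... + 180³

Use ∑_{k=1}^{n} k³ = [n(n+1)/2]², then subtract the first 107 terms.
∑_{k=1}^{180} k³ = [180×181/2]² = 16290² = 265364100
∑_{k=1}^{107} k³ = [107×108/2]² = 5778² = 33385284
∑_{k=108}^{180} k³ = 265364100 - 33385284 = 231978816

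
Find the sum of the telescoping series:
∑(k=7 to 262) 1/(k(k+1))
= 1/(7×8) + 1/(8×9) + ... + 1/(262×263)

Partial fractions: 1/(k(k+1)) = 1/k - 1/(k+1)
The series telescopes:
= (1/7 - 1/8) + (1/8 - 1/9) + ... + (1/262 - 1/263)
= 1/7 - 1/263
= 256/1841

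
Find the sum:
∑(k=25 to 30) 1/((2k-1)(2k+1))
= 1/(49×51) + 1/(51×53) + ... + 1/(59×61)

Partial fractions: 1/((2k-1)(2k+1)) = (1/2)[1/(2k-1) - 1/(2k+1)]
The series telescopes:
= (1/2)[1/49 - 1/61]
= 6/2989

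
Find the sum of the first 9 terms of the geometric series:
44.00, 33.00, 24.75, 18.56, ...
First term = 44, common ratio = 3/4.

Sₙ = a(1 - rⁿ) / (1 - r)
S_9 = 44(1 - (3/4)^9) / (1 - (3/4))
S_9 = 44(1 - (19683/262144)) / (1/4)
S_9 = 2667071/16384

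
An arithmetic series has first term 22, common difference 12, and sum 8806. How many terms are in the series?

Using S = n/2 × [2a + (n-1)d]
8806 = n/2 × [2(22) + (n-1)(12)]
8806 = n/2 × [44 + 12n - 12]
17612 = n × [32 + 12n]
12n² + (32)n - 17612 = 0
Discriminant: Δ = (32)² - 4(12)(-17612) = 1024 + 845376 = 846400
√Δ = 920
n = [-(32) + √Δ] / (2·12) = (-32 + 920) / 24 = 888 / 24 = 37
(The negative root is discarded since n must be a positive integer.)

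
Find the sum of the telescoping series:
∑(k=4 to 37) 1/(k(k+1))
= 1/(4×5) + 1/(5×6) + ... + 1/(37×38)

Partial fractions: 1/(k(k+1)) = 1/k - 1/(k+1)
The series telescopes:
= (1/4 - 1/5) + (1/5 - 1/6) + ... + (1/37 - 1/38)
= 1/4 - 1/38
= 17/76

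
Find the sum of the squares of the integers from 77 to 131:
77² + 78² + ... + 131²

Use ∑_{k=1}^{n} k² = n(n+1)(2n+1)/6, then subtract the first 76 terms.
∑_{k=1}^{131} k² = 131×132×263/6 = 757966
∑_{k=1}^{76} k² = 76×77×153/6 = 149226
∑_{k=77}^{131} k² = 757966 - 149226 = 608740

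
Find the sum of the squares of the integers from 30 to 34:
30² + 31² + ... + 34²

Use ∑_{k=1}^{n} k² = n(n+1)(2n+1)/6, then subtract the first 29 terms.
∑_{k=1}^{34} k² = 34×35×69/6 = 13685
∑_{k=1}^{29} k² = 29×30×59/6 = 8555
∑_{k=30}^{34} k² = 13685 - 8555 = 5130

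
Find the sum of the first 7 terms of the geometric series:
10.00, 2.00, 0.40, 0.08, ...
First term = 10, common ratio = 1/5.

Sₙ = a(1 - rⁿ) / (1 - r)
S_7 = 10(1 - (1/5)^7) / (1 - (1/5))
S_7 = 10(1 - (1/78125)) / (4/5)
S_7 = 39062/3125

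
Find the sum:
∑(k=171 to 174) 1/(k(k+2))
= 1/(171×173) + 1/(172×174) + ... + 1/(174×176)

Partial fractions: 1/(k(k+2)) = (1/2)[1/k - 1/(k+2)]
Telescoping leaves the first two and last two terms:
= (1/2)[1/171 + 1/172 - 1/175 - 1/176]
= 60197/452944800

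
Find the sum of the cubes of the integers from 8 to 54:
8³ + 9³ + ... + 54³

Use ∑_{k=1}^{n} k³ = [n(n+1)/2]², then subtract the first 7 terms.
∑_{k=1}^{54} k³ = [54×55/2]² = 1485² = 2205225
∑_{k=1}^{7} k³ = [7×8/2]² = 28² = 784
∑_{k=8}^{54} k³ = 2205225 - 784 = 2204441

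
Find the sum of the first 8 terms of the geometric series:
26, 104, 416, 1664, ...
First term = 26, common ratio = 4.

Sₙ = a(1 - rⁿ) / (1 - r)
S_8 = 26(1 - 4^8) / (1 - 4)
S_8 = 26(1 - 65536) / (-3)
S_8 = 567970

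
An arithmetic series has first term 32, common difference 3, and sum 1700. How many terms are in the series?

Using S = n/2 × [2a + (n-1)d]
1700 = n/2 × [2(32) + (n-1)(3)]
1700 = n/2 × [64 + 3n - 3]
3400 = n × [61 + 3n]
3n² + (61)n - 3400 = 0
Discriminant: Δ = (61)² - 4(3)(-3400) = 3721 + 40800 = 44521
√Δ = 211
n = [-(61) + √Δ] / (2·3) = (-61 + 211) / 6 = 150 / 6 = 25
(The negative root is discarded since n must be a positive integer.)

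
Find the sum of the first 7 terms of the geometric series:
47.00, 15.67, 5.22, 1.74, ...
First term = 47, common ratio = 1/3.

Sₙ = a(1 - rⁿ) / (1 - r)
S_7 = 47(1 - (1/3)^7) / (1 - (1/3))
S_7 = 47(1 - (1/2187)) / (2/3)
S_7 = 51371/729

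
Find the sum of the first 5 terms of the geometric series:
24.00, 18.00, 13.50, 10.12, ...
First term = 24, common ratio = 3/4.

Sₙ = a(1 - rⁿ) / (1 - r)
S_5 = 24(1 - (3/4)^5) / (1 - (3/4))
S_5 = 24(1 - (243/1024)) / (1/4)
S_5 = 2343/32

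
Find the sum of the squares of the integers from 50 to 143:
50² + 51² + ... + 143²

Use ∑_{k=1}^{n} k² = n(n+1)(2n+1)/6, then subtract the first 49 terms.
∑_{k=1}^{143} k² = 143×144×287/6 = 984984
∑_{k=1}^{49} k² = 49×50×99/6 = 40425
∑_{k=50}^{143} k² = 984984 - 40425 = 944559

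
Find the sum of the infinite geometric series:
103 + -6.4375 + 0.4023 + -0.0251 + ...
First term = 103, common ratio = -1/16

For |r| < 1, S = a / (1 - r)
S = 103 / (1 - (-1/16))
S = 103 / (17/16)
S = 1648/17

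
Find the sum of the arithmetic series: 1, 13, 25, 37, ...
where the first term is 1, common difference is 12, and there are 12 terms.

Sₙ = n/2 × (first + last)
Last term = a + (n-1)d = 1 + (12-1)×12 = 133
S_12 = 12/2 × (1 + 133)
S_12 = 12/2 × 134 = 804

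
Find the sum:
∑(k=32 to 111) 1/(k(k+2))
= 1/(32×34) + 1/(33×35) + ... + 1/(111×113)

Partial fractions: 1/(k(k+2)) = (1/2)[1/k - 1/(k+2)]
Telescoping leaves the first two and last two terms:
= (1/2)[1/32 + 1/33 - 1/112 - 1/113]
= 36565/1670592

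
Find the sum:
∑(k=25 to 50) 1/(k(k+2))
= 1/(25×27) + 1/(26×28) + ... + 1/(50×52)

Partial fractions: 1/(k(k+2)) = (1/2)[1/k - 1/(k+2)]
Telescoping leaves the first two and last two terms:
= (1/2)[1/25 + 1/26 - 1/51 - 1/52]
= 2627/132600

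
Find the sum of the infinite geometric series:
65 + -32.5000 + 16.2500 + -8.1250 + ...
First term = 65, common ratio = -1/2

For |r| < 1, S = a / (1 - r)
S = 65 / (1 - (-1/2))
S = 65 / (3/2)
S = 130/3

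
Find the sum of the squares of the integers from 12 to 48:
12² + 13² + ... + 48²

Use ∑_{k=1}^{n} k² = n(n+1)(2n+1)/6, then subtract the first 11 terms.
∑_{k=1}^{48} k² = 48×49×97/6 = 38024
∑_{k=1}^{11} k² = 11×12×23/6 = 506
∑_{k=12}^{48} k² = 38024 - 506 = 37518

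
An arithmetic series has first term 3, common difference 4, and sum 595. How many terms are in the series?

Using S = n/2 × [2a + (n-1)d]
595 = n/2 × [2(3) + (n-1)(4)]
595 = n/2 × [6 + 4n - 4]
1190 = n × [2 + 4n]
4n² + (2)n - 1190 = 0
Discriminant: Δ = (2)² - 4(4)(-1190) = 4 + 19040 = 19044
√Δ = 138
n = [-(2) + √Δ] / (2·4) = (-2 + 138) / 8 = 136 / 8 = 17
(The negative root is discarded since n must be a positive integer.)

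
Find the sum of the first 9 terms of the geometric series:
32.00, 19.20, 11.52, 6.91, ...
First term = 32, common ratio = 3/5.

Sₙ = a(1 - rⁿ) / (1 - r)
S_9 = 32(1 - (3/5)^9) / (1 - (3/5))
S_9 = 32(1 - (19683/1953125)) / (2/5)
S_9 = 30935072/390625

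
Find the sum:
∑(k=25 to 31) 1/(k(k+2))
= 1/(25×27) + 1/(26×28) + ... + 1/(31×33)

Partial fractions: 1/(k(k+2)) = (1/2)[1/k - 1/(k+2)]
Telescoping leaves the first two and last two terms:
= (1/2)[1/25 + 1/26 - 1/32 - 1/33]
= 5803/686400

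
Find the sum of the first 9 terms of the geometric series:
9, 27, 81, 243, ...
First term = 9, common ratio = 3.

Sₙ = a(1 - rⁿ) / (1 - r)
S_9 = 9(1 - 3^9) / (1 - 3)
S_9 = 9(1 - 19683) / (-2)
S_9 = 88569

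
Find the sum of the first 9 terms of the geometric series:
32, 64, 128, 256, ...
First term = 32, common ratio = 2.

Sₙ = a(1 - rⁿ) / (1 - r)
S_9 = 32(1 - 2^9) / (1 - 2)
S_9 = 32(1 - 512) / (-1)
S_9 = 16352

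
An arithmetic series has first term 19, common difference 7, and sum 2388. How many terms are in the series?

Using S = n/2 × [2a + (n-1)d]
2388 = n/2 × [2(19) + (n-1)(7)]
2388 = n/2 × [38 + 7n - 7]
4776 = n × [31 + 7n]
7n² + (31)n - 4776 = 0
Discriminant: Δ = (31)² - 4(7)(-4776) = 961 + 133728 = 134689
√Δ = 367
n = [-(31) + √Δ] / (2·7) = (-31 + 367) / 14 = 336 / 14 = 24
(The negative root is discarded since n must be a positive integer.)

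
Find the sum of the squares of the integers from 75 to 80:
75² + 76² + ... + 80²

Use ∑_{k=1}^{n} k² = n(n+1)(2n+1)/6, then subtract the first 74 terms.
∑_{k=1}^{80} k² = 80×81×161/6 = 173880
∑_{k=1}^{74} k² = 74×75×149/6 = 137825
∑_{k=75}^{80} k² = 173880 - 137825 = 36055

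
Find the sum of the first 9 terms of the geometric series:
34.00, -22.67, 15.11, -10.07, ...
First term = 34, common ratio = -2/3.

Sₙ = a(1 - rⁿ) / (1 - r)
S_9 = 34(1 - (-2/3)^9) / (1 - (-2/3))
S_9 = 34(1 - (-512/19683)) / (5/3)
S_9 = 137326/6561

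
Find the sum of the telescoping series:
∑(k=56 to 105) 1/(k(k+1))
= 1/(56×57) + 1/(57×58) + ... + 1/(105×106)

Partial fractions: 1/(k(k+1)) = 1/k - 1/(k+1)
The series telescopes:
= (1/56 - 1/57) + (1/57 - 1/58) + ... + (1/105 - 1/106)
= 1/56 - 1/106
= 25/2968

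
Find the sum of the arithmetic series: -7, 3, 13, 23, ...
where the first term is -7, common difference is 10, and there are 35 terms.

Sₙ = n/2 × (first + last)
Last term = a + (n-1)d = -7 + (35-1)×10 = 333
S_35 = 35/2 × (-7 + 333)
S_35 = 35/2 × 326 = 5705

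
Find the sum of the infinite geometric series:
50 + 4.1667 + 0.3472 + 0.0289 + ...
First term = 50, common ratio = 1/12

For |r| < 1, S = a / (1 - r)
S = 50 / (1 - (1/12))
S = 50 / (11/12)
S = 600/11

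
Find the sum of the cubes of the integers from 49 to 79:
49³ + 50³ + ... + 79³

Use ∑_{k=1}^{n} k³ = [n(n+1)/2]², then subtract the first 48 terms.
∑_{k=1}^{79} k³ = [79×80/2]² = 3160² = 9985600
∑_{k=1}^{48} k³ = [48×49/2]² = 1176² = 1382976
∑_{k=49}^{79} k³ = 9985600 - 1382976 = 8602624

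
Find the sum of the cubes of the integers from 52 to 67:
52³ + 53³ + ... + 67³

Use ∑_{k=1}^{n} k³ = [n(n+1)/2]², then subtract the first 51 terms.
∑_{k=1}^{67} k³ = [67×68/2]² = 2278² = 5189284
∑_{k=1}^{51} k³ = [51×52/2]² = 1326² = 1758276
∑_{k=52}^{67} k³ = 5189284 - 1758276 = 3431008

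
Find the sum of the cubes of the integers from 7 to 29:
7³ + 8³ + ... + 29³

Use ∑_{k=1}^{n} k³ = [n(n+1)/2]², then subtract the first 6 terms.
∑_{k=1}^{29} k³ = [29×30/2]² = 435² = 189225
∑_{k=1}^{6} k³ = [6×7/2]² = 21² = 441
∑_{k=7}^{29} k³ = 189225 - 441 = 188784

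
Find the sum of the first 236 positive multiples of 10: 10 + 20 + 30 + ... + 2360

Factor out 10: = 10(1 + 2 + ... + 236) = 10 × n(n+1)/2
= 10 × 236×237/2
= 10 × 27966
= 279660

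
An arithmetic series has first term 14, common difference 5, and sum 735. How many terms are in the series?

Using S = n/2 × [2a + (n-1)d]
735 = n/2 × [2(14) + (n-1)(5)]
735 = n/2 × [28 + 5n - 5]
1470 = n × [23 + 5n]
5n² + (23)n - 1470 = 0
Discriminant: Δ = (23)² - 4(5)(-1470) = 529 + 29400 = 29929
√Δ = 173
n = [-(23) + √Δ] / (2·5) = (-23 + 173) / 10 = 150 / 10 = 15
(The negative root is discarded since n must be a positive integer.)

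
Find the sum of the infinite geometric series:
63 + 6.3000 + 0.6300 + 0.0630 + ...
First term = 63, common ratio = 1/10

For |r| < 1, S = a / (1 - r)
S = 63 / (1 - (1/10))
S = 63 / (9/10)
S = 70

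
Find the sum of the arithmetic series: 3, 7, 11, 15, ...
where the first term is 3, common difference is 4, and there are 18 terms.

Sₙ = n/2 × (first + last)
Last term = a + (n-1)d = 3 + (18-1)×4 = 71
S_18 = 18/2 × (3 + 71)
S_18 = 18/2 × 74 = 666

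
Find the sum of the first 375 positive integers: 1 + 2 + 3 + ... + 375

Formula: ∑k = n(n+1)/2
= 375×376/2
= 141000/2
= 70500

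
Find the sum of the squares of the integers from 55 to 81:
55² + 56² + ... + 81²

Use ∑_{k=1}^{n} k² = n(n+1)(2n+1)/6, then subtract the first 54 terms.
∑_{k=1}^{81} k² = 81×82×163/6 = 180441
∑_{k=1}^{54} k² = 54×55×109/6 = 53955
∑_{k=55}^{81} k² = 180441 - 53955 = 126486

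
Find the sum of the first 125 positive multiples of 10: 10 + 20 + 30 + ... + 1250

Factor out 10: = 10(1 + 2 + ... + 125) = 10 × n(n+1)/2
= 10 × 125×126/2
= 10 × 7875
= 78750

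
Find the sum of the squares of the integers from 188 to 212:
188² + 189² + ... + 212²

Use ∑_{k=1}^{n} k² = n(n+1)(2n+1)/6, then subtract the first 187 terms.
∑_{k=1}^{212} k² = 212×213×425/6 = 3198550
∑_{k=1}^{187} k² = 187×188×375/6 = 2197250
∑_{k=188}^{212} k² = 3198550 - 2197250 = 1001300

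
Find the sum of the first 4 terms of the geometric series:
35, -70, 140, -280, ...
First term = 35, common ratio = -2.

Sₙ = a(1 - rⁿ) / (1 - r)
S_4 = 35(1 - (-2)^4) / (1 - (-2))
S_4 = 35(1 - 16) / (3)
S_4 = -175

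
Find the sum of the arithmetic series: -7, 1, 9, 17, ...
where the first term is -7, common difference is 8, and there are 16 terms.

Sₙ = n/2 × (first + last)
Last term = a + (n-1)d = -7 + (16-1)×8 = 113
S_16 = 16/2 × (-7 + 113)
S_16 = 16/2 × 106 = 848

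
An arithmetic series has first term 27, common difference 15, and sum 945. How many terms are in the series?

Using S = n/2 × [2a + (n-1)d]
945 = n/2 × [2(27) + (n-1)(15)]
945 = n/2 × [54 + 15n - 15]
1890 = n × [39 + 15n]
15n² + (39)n - 1890 = 0
Discriminant: Δ = (39)² - 4(15)(-1890) = 1521 + 113400 = 114921
√Δ = 339
n = [-(39) + √Δ] / (2·15) = (-39 + 339) / 30 = 300 / 30 = 10
(The negative root is discarded since n must be a positive integer.)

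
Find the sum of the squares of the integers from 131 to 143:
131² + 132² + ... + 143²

Use ∑_{k=1}^{n} k² = n(n+1)(2n+1)/6, then subtract the first 130 terms.
∑_{k=1}^{143} k² = 143×144×287/6 = 984984
∑_{k=1}^{130} k² = 130×131×261/6 = 740805
∑_{k=131}^{143} k² = 984984 - 740805 = 244179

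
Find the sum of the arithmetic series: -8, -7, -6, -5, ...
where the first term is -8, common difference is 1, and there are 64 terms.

Sₙ = n/2 × (first + last)
Last term = a + (n-1)d = -8 + (64-1)×1 = 55
S_64 = 64/2 × (-8 + 55)
S_64 = 64/2 × 47 = 1504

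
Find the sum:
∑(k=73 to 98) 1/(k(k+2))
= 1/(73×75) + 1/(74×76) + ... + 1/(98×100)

Partial fractions: 1/(k(k+2)) = (1/2)[1/k - 1/(k+2)]
Telescoping leaves the first two and last two terms:
= (1/2)[1/73 + 1/74 - 1/99 - 1/100]
= 190151/53479800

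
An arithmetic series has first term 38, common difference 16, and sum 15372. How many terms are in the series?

Using S = n/2 × [2a + (n-1)d]
15372 = n/2 × [2(38) + (n-1)(16)]
15372 = n/2 × [76 + 16n - 16]
30744 = n × [60 + 16n]
16n² + (60)n - 30744 = 0
Discriminant: Δ = (60)² - 4(16)(-30744) = 3600 + 1967616 = 1971216
√Δ = 1404
n = [-(60) + √Δ] / (2·16) = (-60 + 1404) / 32 = 1344 / 32 = 42
(The negative root is discarded since n must be a positive integer.)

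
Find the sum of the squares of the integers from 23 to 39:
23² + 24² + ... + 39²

Use ∑_{k=1}^{n} k² = n(n+1)(2n+1)/6, then subtract the first 22 terms.
∑_{k=1}^{39} k² = 39×40×79/6 = 20540
∑_{k=1}^{22} k² = 22×23×45/6 = 3795
∑_{k=23}^{39} k² = 20540 - 3795 = 16745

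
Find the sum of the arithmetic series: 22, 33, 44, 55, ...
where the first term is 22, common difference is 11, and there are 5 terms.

Sₙ = n/2 × (first + last)
Last term = a + (n-1)d = 22 + (5-1)×11 = 66
S_5 = 5/2 × (22 + 66)
S_5 = 5/2 × 88 = 220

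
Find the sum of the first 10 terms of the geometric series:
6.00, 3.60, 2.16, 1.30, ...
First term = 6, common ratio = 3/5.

Sₙ = a(1 - rⁿ) / (1 - r)
S_10 = 6(1 - (3/5)^10) / (1 - (3/5))
S_10 = 6(1 - (59049/9765625)) / (2/5)
S_10 = 29119728/1953125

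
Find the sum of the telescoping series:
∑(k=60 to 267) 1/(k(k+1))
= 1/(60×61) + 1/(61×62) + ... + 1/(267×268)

Partial fractions: 1/(k(k+1)) = 1/k - 1/(k+1)
The series telescopes:
= (1/60 - 1/61) + (1/61 - 1/62) + ... + (1/267 - 1/268)
= 1/60 - 1/268
= 13/1005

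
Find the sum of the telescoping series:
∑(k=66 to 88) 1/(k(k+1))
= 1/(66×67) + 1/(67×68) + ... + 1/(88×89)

Partial fractions: 1/(k(k+1)) = 1/k - 1/(k+1)
The series telescopes:
= (1/66 - 1/67) + (1/67 - 1/68) + ... + (1/88 - 1/89)
= 1/66 - 1/89
= 23/5874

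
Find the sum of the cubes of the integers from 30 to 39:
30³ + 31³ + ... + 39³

Use ∑_{k=1}^{n} k³ = [n(n+1)/2]², then subtract the first 29 terms.
∑_{k=1}^{39} k³ = [39×40/2]² = 780² = 608400
∑_{k=1}^{29} k³ = [29×30/2]² = 435² = 189225
∑_{k=30}^{39} k³ = 608400 - 189225 = 419175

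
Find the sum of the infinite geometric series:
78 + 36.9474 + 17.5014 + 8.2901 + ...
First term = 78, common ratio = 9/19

For |r| < 1, S = a / (1 - r)
S = 78 / (1 - (9/19))
S = 78 / (10/19)
S = 741/5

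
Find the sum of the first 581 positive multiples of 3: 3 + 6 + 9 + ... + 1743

Factor out 3: = 3(1 + 2 + ... + 581) = 3 × n(n+1)/2
= 3 × 581×582/2
= 3 × 169071
= 507213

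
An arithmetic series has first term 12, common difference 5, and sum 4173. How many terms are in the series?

Using S = n/2 × [2a + (n-1)d]
4173 = n/2 × [2(12) + (n-1)(5)]
4173 = n/2 × [24 + 5n - 5]
8346 = n × [19 + 5n]
5n² + (19)n - 8346 = 0
Discriminant: Δ = (19)² - 4(5)(-8346) = 361 + 166920 = 167281
√Δ = 409
n = [-(19) + √Δ] / (2·5) = (-19 + 409) / 10 = 390 / 10 = 39
(The negative root is discarded since n must be a positive integer.)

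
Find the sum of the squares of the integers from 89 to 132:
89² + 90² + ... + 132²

Use ∑_{k=1}^{n} k² = n(n+1)(2n+1)/6, then subtract the first 88 terms.
∑_{k=1}^{132} k² = 132×133×265/6 = 775390
∑_{k=1}^{88} k² = 88×89×177/6 = 231044
∑_{k=89}^{132} k² = 775390 - 231044 = 544346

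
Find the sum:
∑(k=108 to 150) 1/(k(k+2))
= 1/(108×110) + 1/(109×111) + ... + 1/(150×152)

Partial fractions: 1/(k(k+2)) = (1/2)[1/k - 1/(k+2)]
Telescoping leaves the first two and last two terms:
= (1/2)[1/108 + 1/109 - 1/151 - 1/152]
= 353417/135095472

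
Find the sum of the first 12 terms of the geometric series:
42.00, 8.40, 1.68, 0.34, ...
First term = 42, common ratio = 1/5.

Sₙ = a(1 - rⁿ) / (1 - r)
S_12 = 42(1 - (1/5)^12) / (1 - (1/5))
S_12 = 42(1 - (1/244140625)) / (4/5)
S_12 = 2563476552/48828125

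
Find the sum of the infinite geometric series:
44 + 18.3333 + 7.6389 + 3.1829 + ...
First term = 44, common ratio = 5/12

For |r| < 1, S = a / (1 - r)
S = 44 / (1 - (5/12))
S = 44 / (7/12)
S = 528/7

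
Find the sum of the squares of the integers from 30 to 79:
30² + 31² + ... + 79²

Use ∑_{k=1}^{n} k² = n(n+1)(2n+1)/6, then subtract the first 29 terms.
∑_{k=1}^{79} k² = 79×80×159/6 = 167480
∑_{k=1}^{29} k² = 29×30×59/6 = 8555
∑_{k=30}^{79} k² = 167480 - 8555 = 158925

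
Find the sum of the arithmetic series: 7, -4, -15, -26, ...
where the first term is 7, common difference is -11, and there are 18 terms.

Sₙ = n/2 × (first + last)
Last term = a + (n-1)d = 7 + (18-1)×(-11) = -180
S_18 = 18/2 × (7 + (-180))
S_18 = 18/2 × (-173) = -1557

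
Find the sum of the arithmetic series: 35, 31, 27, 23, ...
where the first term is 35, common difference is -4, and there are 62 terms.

Sₙ = n/2 × (first + last)
Last term = a + (n-1)d = 35 + (62-1)×(-4) = -209
S_62 = 62/2 × (35 + (-209))
S_62 = 62/2 × (-174) = -5394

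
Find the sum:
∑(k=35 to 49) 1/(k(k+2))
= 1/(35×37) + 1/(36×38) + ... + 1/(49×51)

Partial fractions: 1/(k(k+2)) = (1/2)[1/k - 1/(k+2)]
Telescoping leaves the first two and last two terms:
= (1/2)[1/35 + 1/36 - 1/50 - 1/51]
= 1793/214200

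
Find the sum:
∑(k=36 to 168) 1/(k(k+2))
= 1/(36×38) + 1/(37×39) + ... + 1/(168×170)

Partial fractions: 1/(k(k+2)) = (1/2)[1/k - 1/(k+2)]
Telescoping leaves the first two and last two terms:
= (1/2)[1/36 + 1/37 - 1/169 - 1/170]
= 822871/38268360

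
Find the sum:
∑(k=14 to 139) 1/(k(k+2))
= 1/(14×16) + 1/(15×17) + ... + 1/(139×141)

Partial fractions: 1/(k(k+2)) = (1/2)[1/k - 1/(k+2)]
Telescoping leaves the first two and last two terms:
= (1/2)[1/14 + 1/15 - 1/140 - 1/141]
= 163/2632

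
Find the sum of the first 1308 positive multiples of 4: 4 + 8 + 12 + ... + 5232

Factor out 4: = 4(1 + 2 + ... + 1308) = 4 × n(n+1)/2
= 4 × 1308×1309/2
= 4 × 856086
= 3424344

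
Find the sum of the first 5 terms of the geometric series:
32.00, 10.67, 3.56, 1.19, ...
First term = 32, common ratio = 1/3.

Sₙ = a(1 - rⁿ) / (1 - r)
S_5 = 32(1 - (1/3)^5) / (1 - (1/3))
S_5 = 32(1 - (1/243)) / (2/3)
S_5 = 3872/81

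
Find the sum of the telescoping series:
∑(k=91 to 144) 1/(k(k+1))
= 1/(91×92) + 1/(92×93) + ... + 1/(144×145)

Partial fractions: 1/(k(k+1)) = 1/k - 1/(k+1)
The series telescopes:
= (1/91 - 1/92) + (1/92 - 1/93) + ... + (1/144 - 1/145)
= 1/91 - 1/145
= 54/13195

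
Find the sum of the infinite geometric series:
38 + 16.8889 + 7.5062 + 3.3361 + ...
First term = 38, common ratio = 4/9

For |r| < 1, S = a / (1 - r)
S = 38 / (1 - (4/9))
S = 38 / (5/9)
S = 342/5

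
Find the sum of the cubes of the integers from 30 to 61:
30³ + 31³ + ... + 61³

Use ∑_{k=1}^{n} k³ = [n(n+1)/2]², then subtract the first 29 terms.
∑_{k=1}^{61} k³ = [61×62/2]² = 1891² = 3575881
∑_{k=1}^{29} k³ = [29×30/2]² = 435² = 189225
∑_{k=30}^{61} k³ = 3575881 - 189225 = 3386656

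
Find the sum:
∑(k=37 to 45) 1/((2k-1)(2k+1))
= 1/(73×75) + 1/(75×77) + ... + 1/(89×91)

Partial fractions: 1/((2k-1)(2k+1)) = (1/2)[1/(2k-1) - 1/(2k+1)]
The series telescopes:
= (1/2)[1/73 - 1/91]
= 9/6643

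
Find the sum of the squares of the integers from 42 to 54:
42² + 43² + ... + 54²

Use ∑_{k=1}^{n} k² = n(n+1)(2n+1)/6, then subtract the first 41 terms.
∑_{k=1}^{54} k² = 54×55×109/6 = 53955
∑_{k=1}^{41} k² = 41×42×83/6 = 23821
∑_{k=42}^{54} k² = 53955 - 23821 = 30134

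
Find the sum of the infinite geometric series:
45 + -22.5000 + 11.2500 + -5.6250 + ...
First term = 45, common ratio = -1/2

For |r| < 1, S = a / (1 - r)
S = 45 / (1 - (-1/2))
S = 45 / (3/2)
S = 30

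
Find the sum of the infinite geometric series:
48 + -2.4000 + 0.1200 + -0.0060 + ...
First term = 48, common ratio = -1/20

For |r| < 1, S = a / (1 - r)
S = 48 / (1 - (-1/20))
S = 48 / (21/20)
S = 320/7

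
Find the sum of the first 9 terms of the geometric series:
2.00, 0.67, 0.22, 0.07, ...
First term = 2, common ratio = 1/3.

Sₙ = a(1 - rⁿ) / (1 - r)
S_9 = 2(1 - (1/3)^9) / (1 - (1/3))
S_9 = 2(1 - (1/19683)) / (2/3)
S_9 = 19682/6561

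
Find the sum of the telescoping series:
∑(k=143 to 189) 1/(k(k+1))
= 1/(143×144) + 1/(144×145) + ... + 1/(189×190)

Partial fractions: 1/(k(k+1)) = 1/k - 1/(k+1)
The series telescopes:
= (1/143 - 1/144) + (1/144 - 1/145) + ... + (1/189 - 1/190)
= 1/143 - 1/190
= 47/27170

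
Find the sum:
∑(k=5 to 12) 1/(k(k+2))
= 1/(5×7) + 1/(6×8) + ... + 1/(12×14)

Partial fractions: 1/(k(k+2)) = (1/2)[1/k - 1/(k+2)]
Telescoping leaves the first two and last two terms:
= (1/2)[1/5 + 1/6 - 1/13 - 1/14]
= 149/1365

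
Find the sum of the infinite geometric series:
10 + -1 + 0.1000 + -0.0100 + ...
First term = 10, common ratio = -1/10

For |r| < 1, S = a / (1 - r)
S = 10 / (1 - (-1/10))
S = 10 / (11/10)
S = 100/11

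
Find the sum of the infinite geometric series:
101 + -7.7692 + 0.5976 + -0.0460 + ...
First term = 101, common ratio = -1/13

For |r| < 1, S = a / (1 - r)
S = 101 / (1 - (-1/13))
S = 101 / (14/13)
S = 1313/14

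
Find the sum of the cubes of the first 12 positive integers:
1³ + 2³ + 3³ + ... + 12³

Formula: ∑k³ = [n(n+1)/2]²
= [12×13/2]²
= 78²
= 6084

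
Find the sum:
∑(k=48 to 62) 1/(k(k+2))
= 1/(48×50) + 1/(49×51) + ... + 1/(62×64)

Partial fractions: 1/(k(k+2)) = (1/2)[1/k - 1/(k+2)]
Telescoping leaves the first two and last two terms:
= (1/2)[1/48 + 1/49 - 1/63 - 1/64]
= 275/56448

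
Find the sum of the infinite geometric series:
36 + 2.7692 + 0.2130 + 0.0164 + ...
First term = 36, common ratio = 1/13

For |r| < 1, S = a / (1 - r)
S = 36 / (1 - (1/13))
S = 36 / (12/13)
S = 39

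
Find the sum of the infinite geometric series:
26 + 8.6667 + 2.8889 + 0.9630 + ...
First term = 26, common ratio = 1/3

For |r| < 1, S = a / (1 - r)
S = 26 / (1 - (1/3))
S = 26 / (2/3)
S = 39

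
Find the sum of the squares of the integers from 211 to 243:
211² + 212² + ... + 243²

Use ∑_{k=1}^{n} k² = n(n+1)(2n+1)/6, then subtract the first 210 terms.
∑_{k=1}^{243} k² = 243×244×487/6 = 4812534
∑_{k=1}^{210} k² = 210×211×421/6 = 3109085
∑_{k=211}^{243} k² = 4812534 - 3109085 = 1703449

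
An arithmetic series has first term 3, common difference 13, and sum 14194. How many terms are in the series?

Using S = n/2 × [2a + (n-1)d]
14194 = n/2 × [2(3) + (n-1)(13)]
14194 = n/2 × [6 + 13n - 13]
28388 = n × [-7 + 13n]
13n² + (-7)n - 28388 = 0
Discriminant: Δ = (-7)² - 4(13)(-28388) = 49 + 1476176 = 1476225
√Δ = 1215
n = [-(-7) + √Δ] / (2·13) = (7 + 1215) / 26 = 1222 / 26 = 47
(The negative root is discarded since n must be a positive integer.)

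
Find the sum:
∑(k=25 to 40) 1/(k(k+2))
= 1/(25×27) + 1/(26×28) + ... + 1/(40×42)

Partial fractions: 1/(k(k+2)) = (1/2)[1/k - 1/(k+2)]
Telescoping leaves the first two and last two terms:
= (1/2)[1/25 + 1/26 - 1/41 - 1/42]
= 4234/279825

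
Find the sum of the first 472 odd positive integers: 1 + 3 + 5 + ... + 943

Sum of first n odd numbers = n²
= 472²
= 222784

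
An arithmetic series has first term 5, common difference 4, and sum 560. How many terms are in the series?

Using S = n/2 × [2a + (n-1)d]
560 = n/2 × [2(5) + (n-1)(4)]
560 = n/2 × [10 + 4n - 4]
1120 = n × [6 + 4n]
4n² + (6)n - 1120 = 0
Discriminant: Δ = (6)² - 4(4)(-1120) = 36 + 17920 = 17956
√Δ = 134
n = [-(6) + √Δ] / (2·4) = (-6 + 134) / 8 = 128 / 8 = 16
(The negative root is discarded since n must be a positive integer.)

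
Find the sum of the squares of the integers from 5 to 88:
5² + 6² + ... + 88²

Use ∑_{k=1}^{n} k² = n(n+1)(2n+1)/6, then subtract the first 4 terms.
∑_{k=1}^{88} k² = 88×89×177/6 = 231044
∑_{k=1}^{4} k² = 4×5×9/6 = 30
∑_{k=5}^{88} k² = 231044 - 30 = 231014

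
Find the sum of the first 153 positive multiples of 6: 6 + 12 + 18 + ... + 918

Factor out 6: = 6(1 + 2 + ... + 153) = 6 × n(n+1)/2
= 6 × 153×154/2
= 6 × 11781
= 70686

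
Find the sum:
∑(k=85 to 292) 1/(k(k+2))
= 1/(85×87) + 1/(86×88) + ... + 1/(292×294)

Partial fractions: 1/(k(k+2)) = (1/2)[1/k - 1/(k+2)]
Telescoping leaves the first two and last two terms:
= (1/2)[1/85 + 1/86 - 1/293 - 1/294]
= 1304914/157424505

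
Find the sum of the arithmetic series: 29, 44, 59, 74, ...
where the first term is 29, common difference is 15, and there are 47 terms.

Sₙ = n/2 × (first + last)
Last term = a + (n-1)d = 29 + (47-1)×15 = 719
S_47 = 47/2 × (29 + 719)
S_47 = 47/2 × 748 = 17578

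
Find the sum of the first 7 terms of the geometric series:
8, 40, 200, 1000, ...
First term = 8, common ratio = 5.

Sₙ = a(1 - rⁿ) / (1 - r)
S_7 = 8(1 - 5^7) / (1 - 5)
S_7 = 8(1 - 78125) / (-4)
S_7 = 156248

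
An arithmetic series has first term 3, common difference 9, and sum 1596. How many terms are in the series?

Using S = n/2 × [2a + (n-1)d]
1596 = n/2 × [2(3) + (n-1)(9)]
1596 = n/2 × [6 + 9n - 9]
3192 = n × [-3 + 9n]
9n² + (-3)n - 3192 = 0
Discriminant: Δ = (-3)² - 4(9)(-3192) = 9 + 114912 = 114921
√Δ = 339
n = [-(-3) + √Δ] / (2·9) = (3 + 339) / 18 = 342 / 18 = 19
(The negative root is discarded since n must be a positive integer.)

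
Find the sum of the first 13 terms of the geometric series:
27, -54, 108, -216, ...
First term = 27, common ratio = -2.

Sₙ = a(1 - rⁿ) / (1 - r)
S_13 = 27(1 - (-2)^13) / (1 - (-2))
S_13 = 27(1 - (-8192)) / (3)
S_13 = 73737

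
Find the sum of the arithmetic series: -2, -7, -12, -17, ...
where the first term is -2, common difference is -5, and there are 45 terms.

Sₙ = n/2 × (first + last)
Last term = a + (n-1)d = -2 + (45-1)×(-5) = -222
S_45 = 45/2 × (-2 + (-222))
S_45 = 45/2 × (-224) = -5040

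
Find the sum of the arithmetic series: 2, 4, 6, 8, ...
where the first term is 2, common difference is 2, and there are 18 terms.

Sₙ = n/2 × (first + last)
Last term = a + (n-1)d = 2 + (18-1)×2 = 36
S_18 = 18/2 × (2 + 36)
S_18 = 18/2 × 38 = 342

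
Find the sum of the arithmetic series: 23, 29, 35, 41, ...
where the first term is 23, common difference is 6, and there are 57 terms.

Sₙ = n/2 × (first + last)
Last term = a + (n-1)d = 23 + (57-1)×6 = 359
S_57 = 57/2 × (23 + 359)
S_57 = 57/2 × 382 = 10887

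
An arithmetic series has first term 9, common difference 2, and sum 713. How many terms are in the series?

Using S = n/2 × [2a + (n-1)d]
713 = n/2 × [2(9) + (n-1)(2)]
713 = n/2 × [18 + 2n - 2]
1426 = n × [16 + 2n]
2n² + (16)n - 1426 = 0
Discriminant: Δ = (16)² - 4(2)(-1426) = 256 + 11408 = 11664
√Δ = 108
n = [-(16) + √Δ] / (2·2) = (-16 + 108) / 4 = 92 / 4 = 23
(The negative root is discarded since n must be a positive integer.)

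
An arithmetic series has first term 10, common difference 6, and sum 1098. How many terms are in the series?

Using S = n/2 × [2a + (n-1)d]
1098 = n/2 × [2(10) + (n-1)(6)]
1098 = n/2 × [20 + 6n - 6]
2196 = n × [14 + 6n]
6n² + (14)n - 2196 = 0
Discriminant: Δ = (14)² - 4(6)(-2196) = 196 + 52704 = 52900
√Δ = 230
n = [-(14) + √Δ] / (2·6) = (-14 + 230) / 12 = 216 / 12 = 18
(The negative root is discarded since n must be a positive integer.)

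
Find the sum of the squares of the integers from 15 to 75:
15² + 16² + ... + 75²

Use ∑_{k=1}^{n} k² = n(n+1)(2n+1)/6, then subtract the first 14 terms.
∑_{k=1}^{75} k² = 75×76×151/6 = 143450
∑_{k=1}^{14} k² = 14×15×29/6 = 1015
∑_{k=15}^{75} k² = 143450 - 1015 = 142435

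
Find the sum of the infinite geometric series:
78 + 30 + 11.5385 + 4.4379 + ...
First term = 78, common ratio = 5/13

For |r| < 1, S = a / (1 - r)
S = 78 / (1 - (5/13))
S = 78 / (8/13)
S = 507/4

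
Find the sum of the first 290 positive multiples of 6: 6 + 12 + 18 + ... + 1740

Factor out 6: = 6(1 + 2 + ... + 290) = 6 × n(n+1)/2
= 6 × 290×291/2
= 6 × 42195
= 253170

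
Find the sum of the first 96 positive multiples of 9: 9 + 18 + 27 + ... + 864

Factor out 9: = 9(1 + 2 + ... + 96) = 9 × n(n+1)/2
= 9 × 96×97/2
= 9 × 4656
= 41904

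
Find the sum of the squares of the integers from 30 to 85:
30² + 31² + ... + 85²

Use ∑_{k=1}^{n} k² = n(n+1)(2n+1)/6, then subtract the first 29 terms.
∑_{k=1}^{85} k² = 85×86×171/6 = 208335
∑_{k=1}^{29} k² = 29×30×59/6 = 8555
∑_{k=30}^{85} k² = 208335 - 8555 = 199780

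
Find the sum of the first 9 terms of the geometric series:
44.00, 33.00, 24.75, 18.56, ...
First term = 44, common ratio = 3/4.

Sₙ = a(1 - rⁿ) / (1 - r)
S_9 = 44(1 - (3/4)^9) / (1 - (3/4))
S_9 = 44(1 - (19683/262144)) / (1/4)
S_9 = 2667071/16384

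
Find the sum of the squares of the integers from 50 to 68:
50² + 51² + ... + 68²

Use ∑_{k=1}^{n} k² = n(n+1)(2n+1)/6, then subtract the first 49 terms.
∑_{k=1}^{68} k² = 68×69×137/6 = 107134
∑_{k=1}^{49} k² = 49×50×99/6 = 40425
∑_{k=50}^{68} k² = 107134 - 40425 = 66709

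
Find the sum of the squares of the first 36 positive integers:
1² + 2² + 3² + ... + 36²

Formula: ∑k² = n(n+1)(2n+1)/6
= 36×37×73/6
= 97236/6
= 16206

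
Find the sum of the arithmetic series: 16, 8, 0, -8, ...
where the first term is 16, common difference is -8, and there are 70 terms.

Sₙ = n/2 × (first + last)
Last term = a + (n-1)d = 16 + (70-1)×(-8) = -536
S_70 = 70/2 × (16 + (-536))
S_70 = 70/2 × (-520) = -18200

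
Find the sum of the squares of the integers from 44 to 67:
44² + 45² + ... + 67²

Use ∑_{k=1}^{n} k² = n(n+1)(2n+1)/6, then subtract the first 43 terms.
∑_{k=1}^{67} k² = 67×68×135/6 = 102510
∑_{k=1}^{43} k² = 43×44×87/6 = 27434
∑_{k=44}^{67} k² = 102510 - 27434 = 75076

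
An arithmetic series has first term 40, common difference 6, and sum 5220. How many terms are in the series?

Using S = n/2 × [2a + (n-1)d]
5220 = n/2 × [2(40) + (n-1)(6)]
5220 = n/2 × [80 + 6n - 6]
10440 = n × [74 + 6n]
6n² + (74)n - 10440 = 0
Discriminant: Δ = (74)² - 4(6)(-10440) = 5476 + 250560 = 256036
√Δ = 506
n = [-(74) + √Δ] / (2·6) = (-74 + 506) / 12 = 432 / 12 = 36
(The negative root is discarded since n must be a positive integer.)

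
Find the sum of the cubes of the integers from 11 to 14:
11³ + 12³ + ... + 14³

Use ∑_{k=1}^{n} k³ = [n(n+1)/2]², then subtract the first 10 terms.
∑_{k=1}^{14} k³ = [14×15/2]² = 105² = 11025
∑_{k=1}^{10} k³ = [10×11/2]² = 55² = 3025
∑_{k=11}^{14} k³ = 11025 - 3025 = 8000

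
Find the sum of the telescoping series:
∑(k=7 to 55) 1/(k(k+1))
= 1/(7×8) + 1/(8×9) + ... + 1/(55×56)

Partial fractions: 1/(k(k+1)) = 1/k - 1/(k+1)
The series telescopes:
= (1/7 - 1/8) + (1/8 - 1/9) + ... + (1/55 - 1/56)
= 1/7 - 1/56
= 1/8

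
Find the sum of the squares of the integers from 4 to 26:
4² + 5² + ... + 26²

Use ∑_{k=1}^{n} k² = n(n+1)(2n+1)/6, then subtract the first 3 terms.
∑_{k=1}^{26} k² = 26×27×53/6 = 6201
∑_{k=1}^{3} k² = 3×4×7/6 = 14
∑_{k=4}^{26} k² = 6201 - 14 = 6187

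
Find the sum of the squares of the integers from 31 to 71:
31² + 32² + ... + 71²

Use ∑_{k=1}^{n} k² = n(n+1)(2n+1)/6, then subtract the first 30 terms.
∑_{k=1}^{71} k² = 71×72×143/6 = 121836
∑_{k=1}^{30} k² = 30×31×61/6 = 9455
∑_{k=31}^{71} k² = 121836 - 9455 = 112381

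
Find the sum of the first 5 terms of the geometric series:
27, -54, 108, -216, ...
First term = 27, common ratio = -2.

Sₙ = a(1 - rⁿ) / (1 - r)
S_5 = 27(1 - (-2)^5) / (1 - (-2))
S_5 = 27(1 - (-32)) / (3)
S_5 = 297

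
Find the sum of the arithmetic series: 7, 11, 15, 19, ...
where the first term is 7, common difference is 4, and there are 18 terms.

Sₙ = n/2 × (first + last)
Last term = a + (n-1)d = 7 + (18-1)×4 = 75
S_18 = 18/2 × (7 + 75)
S_18 = 18/2 × 82 = 738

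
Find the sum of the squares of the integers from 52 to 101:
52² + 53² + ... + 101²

Use ∑_{k=1}^{n} k² = n(n+1)(2n+1)/6, then subtract the first 51 terms.
∑_{k=1}^{101} k² = 101×102×203/6 = 348551
∑_{k=1}^{51} k² = 51×52×103/6 = 45526
∑_{k=52}^{101} k² = 348551 - 45526 = 303025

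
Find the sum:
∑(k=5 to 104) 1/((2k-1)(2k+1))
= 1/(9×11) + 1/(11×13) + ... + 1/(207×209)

Partial fractions: 1/((2k-1)(2k+1)) = (1/2)[1/(2k-1) - 1/(2k+1)]
The series telescopes:
= (1/2)[1/9 - 1/209]
= 100/1881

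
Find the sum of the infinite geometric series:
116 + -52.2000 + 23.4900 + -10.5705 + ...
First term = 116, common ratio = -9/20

For |r| < 1, S = a / (1 - r)
S = 116 / (1 - (-9/20))
S = 116 / (29/20)
S = 80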